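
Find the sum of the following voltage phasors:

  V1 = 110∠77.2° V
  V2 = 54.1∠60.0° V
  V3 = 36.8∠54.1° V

Step 1 — Convert each phasor to rectangular form:
  V1 = 110·(cos(77.2°) + j·sin(77.2°)) = 24.37 + j107.3 V
  V2 = 54.1·(cos(60.0°) + j·sin(60.0°)) = 27.05 + j46.85 V
  V3 = 36.8·(cos(54.1°) + j·sin(54.1°)) = 21.58 + j29.81 V
Step 2 — Sum components: V_total = 73 + j183.9 V.
Step 3 — Convert to polar: |V_total| = 197.9 V, ∠V_total = 68.4°.

V_total = 197.9∠68.4° V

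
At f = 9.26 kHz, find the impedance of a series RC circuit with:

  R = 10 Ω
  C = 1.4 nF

Step 1 — Angular frequency: ω = 2π·f = 2π·9260 = 5.818e+04 rad/s.
Step 2 — Component impedances:
  R: Z = R = 10 Ω
  C: Z = 1/(jωC) = -j/(ω·C) = 0 - j1.228e+04 Ω
Step 3 — Series combination: Z_total = R + C = 10 - j1.228e+04 Ω = 1.228e+04∠-90.0° Ω.

Z = 10 - j1.228e+04 Ω = 1.228e+04∠-90.0° Ω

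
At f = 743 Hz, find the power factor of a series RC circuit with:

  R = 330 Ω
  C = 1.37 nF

Step 1 — Angular frequency: ω = 2π·f = 2π·743 = 4668 rad/s.
Step 2 — Component impedances:
  R: Z = R = 330 Ω
  C: Z = 1/(jωC) = -j/(ω·C) = 0 - j1.564e+05 Ω
Step 3 — Series combination: Z_total = R + C = 330 - j1.564e+05 Ω = 1.564e+05∠-89.9° Ω.
Step 4 — Power factor: PF = cos(φ) = Re(Z)/|Z| = 330/1.5635e+05 = 0.002111.
Step 5 — Type: Im(Z) = -1.564e+05 ⇒ leading (phase φ = -89.9°).

PF = 0.002111 (leading, φ = -89.9°)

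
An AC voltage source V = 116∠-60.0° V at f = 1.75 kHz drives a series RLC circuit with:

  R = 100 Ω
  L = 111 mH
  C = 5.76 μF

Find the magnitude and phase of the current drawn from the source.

Step 1 — Angular frequency: ω = 2π·f = 2π·1750 = 1.1e+04 rad/s.
Step 2 — Component impedances:
  R: Z = R = 100 Ω
  L: Z = jωL = j·1.1e+04·0.111 = 0 + j1221 Ω
  C: Z = 1/(jωC) = -j/(ω·C) = 0 - j15.79 Ω
Step 3 — Series combination: Z_total = R + L + C = 100 + j1205 Ω = 1209∠85.3° Ω.
Step 4 — Source phasor: V = 116∠-60.0° V = 58 - j100.5 V.
Step 5 — Ohm's law: I = V / Z_total = (58 - j100.5) / (100 + j1205) = -0.07885 - j0.05469 A.
Step 6 — Convert to polar: |I| = 0.09596 A, ∠I = -145.3°.

I = 0.09596∠-145.3° A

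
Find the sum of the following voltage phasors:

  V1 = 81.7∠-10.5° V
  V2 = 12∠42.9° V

Step 1 — Convert each phasor to rectangular form:
  V1 = 81.7·(cos(-10.5°) + j·sin(-10.5°)) = 80.33 - j14.89 V
  V2 = 12·(cos(42.9°) + j·sin(42.9°)) = 8.791 + j8.169 V
Step 2 — Sum components: V_total = 89.12 - j6.72 V.
Step 3 — Convert to polar: |V_total| = 89.38 V, ∠V_total = -4.3°.

V_total = 89.38∠-4.3° V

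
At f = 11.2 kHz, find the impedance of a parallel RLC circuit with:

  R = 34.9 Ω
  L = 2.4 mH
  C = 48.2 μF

Step 1 — Angular frequency: ω = 2π·f = 2π·1.12e+04 = 7.037e+04 rad/s.
Step 2 — Component impedances:
  R: Z = R = 34.9 Ω
  L: Z = jωL = j·7.037e+04·0.0024 = 0 + j168.9 Ω
  C: Z = 1/(jωC) = -j/(ω·C) = 0 - j0.2948 Ω
Step 3 — Parallel combination: 1/Z_total = 1/R + 1/L + 1/C; Z_total = 0.002499 - j0.2953 Ω = 0.2953∠-89.5° Ω.

Z = 0.002499 - j0.2953 Ω = 0.2953∠-89.5° Ω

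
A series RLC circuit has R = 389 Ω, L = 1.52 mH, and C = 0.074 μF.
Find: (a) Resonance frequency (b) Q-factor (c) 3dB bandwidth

Step 1 — Resonance: ω₀ = 1/√(LC) = 1/√(0.00152·7.4e-08) = 9.429e+04 rad/s.
Step 2 — f₀ = ω₀/(2π) = 1.501e+04 Hz.
Step 3 — Series Q: Q = ω₀L/R = 9.429e+04·0.00152/389 = 0.3684.
Step 4 — Bandwidth: Δω = ω₀/Q = 2.559e+05 rad/s; BW = Δω/(2π) = 4.073e+04 Hz.

(a) f₀ = 1.501e+04 Hz  (b) Q = 0.3684  (c) BW = 4.073e+04 Hz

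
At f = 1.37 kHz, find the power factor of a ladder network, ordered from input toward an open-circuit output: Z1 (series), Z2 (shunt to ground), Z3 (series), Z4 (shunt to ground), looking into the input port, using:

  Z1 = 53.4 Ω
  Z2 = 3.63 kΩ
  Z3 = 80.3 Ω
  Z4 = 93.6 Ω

Step 1 — Angular frequency: ω = 2π·f = 2π·1370 = 8608 rad/s.
Step 2 — Component impedances:
  Z1: Z = R = 53.4 Ω
  Z2: Z = R = 3630 Ω
  Z3: Z = R = 80.3 Ω
  Z4: Z = R = 93.6 Ω
Step 3 — Ladder network (open output): work backward from the far end, alternating series and parallel combinations. Z_in = 219.3 Ω = 219.3∠0.0° Ω.
Step 4 — Power factor: PF = cos(φ) = Re(Z)/|Z| = 219.3/219.3 = 1.
Step 5 — Type: Im(Z) = 0 ⇒ unity (phase φ = 0.0°).

PF = 1 (unity, φ = 0.0°)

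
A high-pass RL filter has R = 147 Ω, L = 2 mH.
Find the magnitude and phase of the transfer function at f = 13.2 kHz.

Step 1 — Angular frequency: ω = 2π·1.32e+04 = 8.294e+04 rad/s.
Step 2 — Transfer function: H(jω) = jωL/(R + jωL).
Step 3 — Numerator jωL = j·165.9; denominator R + jωL = 147 + j165.9.
Step 4 — H = 0.5601 + j0.4964.
Step 5 — Magnitude: |H| = 0.7484 (-2.5 dB); phase: φ = 41.5°.

|H| = 0.7484 (-2.5 dB), φ = 41.5°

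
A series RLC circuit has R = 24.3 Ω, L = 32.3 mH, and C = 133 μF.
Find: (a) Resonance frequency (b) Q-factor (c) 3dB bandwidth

Step 1 — Resonance: ω₀ = 1/√(LC) = 1/√(0.0323·0.000133) = 482.5 rad/s.
Step 2 — f₀ = ω₀/(2π) = 76.79 Hz.
Step 3 — Series Q: Q = ω₀L/R = 482.5·0.0323/24.3 = 0.6413.
Step 4 — Bandwidth: Δω = ω₀/Q = 752.3 rad/s; BW = Δω/(2π) = 119.7 Hz.

(a) f₀ = 76.79 Hz  (b) Q = 0.6413  (c) BW = 119.7 Hz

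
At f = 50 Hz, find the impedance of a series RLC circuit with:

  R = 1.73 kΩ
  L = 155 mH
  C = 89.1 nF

Step 1 — Angular frequency: ω = 2π·f = 2π·50 = 314.2 rad/s.
Step 2 — Component impedances:
  R: Z = R = 1730 Ω
  L: Z = jωL = j·314.2·0.155 = 0 + j48.69 Ω
  C: Z = 1/(jωC) = -j/(ω·C) = 0 - j3.573e+04 Ω
Step 3 — Series combination: Z_total = R + L + C = 1730 - j3.568e+04 Ω = 3.572e+04∠-87.2° Ω.

Z = 1730 - j3.568e+04 Ω = 3.572e+04∠-87.2° Ω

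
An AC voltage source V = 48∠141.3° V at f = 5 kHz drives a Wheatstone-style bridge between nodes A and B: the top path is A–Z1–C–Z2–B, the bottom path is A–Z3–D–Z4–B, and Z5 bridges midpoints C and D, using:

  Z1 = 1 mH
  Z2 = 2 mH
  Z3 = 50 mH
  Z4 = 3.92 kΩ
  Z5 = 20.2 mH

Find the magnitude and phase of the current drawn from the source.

Step 1 — Angular frequency: ω = 2π·f = 2π·5000 = 3.142e+04 rad/s.
Step 2 — Component impedances:
  Z1: Z = jωL = j·3.142e+04·0.001 = 0 + j31.42 Ω
  Z2: Z = jωL = j·3.142e+04·0.002 = 0 + j62.83 Ω
  Z3: Z = jωL = j·3.142e+04·0.05 = 0 + j1571 Ω
  Z4: Z = R = 3920 Ω
  Z5: Z = jωL = j·3.142e+04·0.0202 = 0 + j634.6 Ω
Step 3 — Bridge requires nodal analysis (the Z5 bridge couples midpoints C and D, so the two paths cannot be reduced to a simple series/parallel combination). Setting node B to ground and injecting 1 A at node A, the 3-node admittance system at A, C, D solves to V_A = Z_AB = 1.291 + j93.64 Ω = 93.65∠89.2° Ω.
Step 4 — Source phasor: V = 48∠141.3° V = -37.46 + j30.01 V.
Step 5 — Ohm's law: I = V / Z_total = (-37.46 + j30.01) / (1.291 + j93.64) = 0.3149 + j0.4044 A.
Step 6 — Convert to polar: |I| = 0.5126 A, ∠I = 52.1°.

I = 0.5126∠52.1° A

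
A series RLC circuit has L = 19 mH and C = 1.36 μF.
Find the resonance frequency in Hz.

Step 1 — Resonance condition Im(Z)=0 gives ω₀ = 1/√(LC).
Step 2 — ω₀ = 1/√(0.019·1.36e-06) = 6221 rad/s.
Step 3 — f₀ = ω₀/(2π) = 990.1 Hz.

f₀ = 990.1 Hz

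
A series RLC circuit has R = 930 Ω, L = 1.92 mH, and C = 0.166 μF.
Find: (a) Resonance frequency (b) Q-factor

Step 1 — Resonance condition Im(Z)=0 gives ω₀ = 1/√(LC).
Step 2 — ω₀ = 1/√(0.00192·1.66e-07) = 5.601e+04 rad/s.
Step 3 — f₀ = ω₀/(2π) = 8915 Hz.
Step 4 — Series Q: Q = ω₀L/R = 5.601e+04·0.00192/930 = 0.1156.

(a) f₀ = 8915 Hz  (b) Q = 0.1156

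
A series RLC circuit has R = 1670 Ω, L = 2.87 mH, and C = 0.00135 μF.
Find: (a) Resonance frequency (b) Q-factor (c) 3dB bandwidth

Step 1 — Resonance: ω₀ = 1/√(LC) = 1/√(0.00287·1.35e-09) = 5.08e+05 rad/s.
Step 2 — f₀ = ω₀/(2π) = 8.086e+04 Hz.
Step 3 — Series Q: Q = ω₀L/R = 5.08e+05·0.00287/1670 = 0.8731.
Step 4 — Bandwidth: Δω = ω₀/Q = 5.819e+05 rad/s; BW = Δω/(2π) = 9.261e+04 Hz.

(a) f₀ = 8.086e+04 Hz  (b) Q = 0.8731  (c) BW = 9.261e+04 Hz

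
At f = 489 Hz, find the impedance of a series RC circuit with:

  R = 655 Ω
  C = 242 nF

Step 1 — Angular frequency: ω = 2π·f = 2π·489 = 3072 rad/s.
Step 2 — Component impedances:
  R: Z = R = 655 Ω
  C: Z = 1/(jωC) = -j/(ω·C) = 0 - j1345 Ω
Step 3 — Series combination: Z_total = R + C = 655 - j1345 Ω = 1496∠-64.0° Ω.

Z = 655 - j1345 Ω = 1496∠-64.0° Ω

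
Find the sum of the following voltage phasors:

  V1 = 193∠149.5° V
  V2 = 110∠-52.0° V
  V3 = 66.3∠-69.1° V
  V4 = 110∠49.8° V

Step 1 — Convert each phasor to rectangular form:
  V1 = 193·(cos(149.5°) + j·sin(149.5°)) = -166.3 + j97.95 V
  V2 = 110·(cos(-52.0°) + j·sin(-52.0°)) = 67.72 - j86.68 V
  V3 = 66.3·(cos(-69.1°) + j·sin(-69.1°)) = 23.65 - j61.94 V
  V4 = 110·(cos(49.8°) + j·sin(49.8°)) = 71 + j84.02 V
Step 2 — Sum components: V_total = -3.92 + j33.35 V.
Step 3 — Convert to polar: |V_total| = 33.58 V, ∠V_total = 96.7°.

V_total = 33.58∠96.7° V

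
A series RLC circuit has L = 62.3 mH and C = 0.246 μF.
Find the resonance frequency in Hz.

Step 1 — Resonance condition Im(Z)=0 gives ω₀ = 1/√(LC).
Step 2 — ω₀ = 1/√(0.0623·2.46e-07) = 8078 rad/s.
Step 3 — f₀ = ω₀/(2π) = 1286 Hz.

f₀ = 1286 Hz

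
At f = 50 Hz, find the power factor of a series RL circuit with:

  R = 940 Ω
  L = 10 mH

Step 1 — Angular frequency: ω = 2π·f = 2π·50 = 314.2 rad/s.
Step 2 — Component impedances:
  R: Z = R = 940 Ω
  L: Z = jωL = j·314.2·0.01 = 0 + j3.142 Ω
Step 3 — Series combination: Z_total = R + L = 940 + j3.142 Ω = 940∠0.2° Ω.
Step 4 — Power factor: PF = cos(φ) = Re(Z)/|Z| = 940/940 = 1.
Step 5 — Type: Im(Z) = 3.142 ⇒ lagging (phase φ = 0.2°).

PF = 1 (lagging, φ = 0.2°)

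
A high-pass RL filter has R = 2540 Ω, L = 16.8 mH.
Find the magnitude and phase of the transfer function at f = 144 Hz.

Step 1 — Angular frequency: ω = 2π·144 = 904.8 rad/s.
Step 2 — Transfer function: H(jω) = jωL/(R + jωL).
Step 3 — Numerator jωL = j·15.2; denominator R + jωL = 2540 + j15.2.
Step 4 — H = 3.581e-05 + j0.005984.
Step 5 — Magnitude: |H| = 0.005984 (-44.5 dB); phase: φ = 89.7°.

|H| = 0.005984 (-44.5 dB), φ = 89.7°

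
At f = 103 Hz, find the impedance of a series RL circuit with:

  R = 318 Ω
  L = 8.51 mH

Step 1 — Angular frequency: ω = 2π·f = 2π·103 = 647.2 rad/s.
Step 2 — Component impedances:
  R: Z = R = 318 Ω
  L: Z = jωL = j·647.2·0.00851 = 0 + j5.507 Ω
Step 3 — Series combination: Z_total = R + L = 318 + j5.507 Ω = 318∠1.0° Ω.

Z = 318 + j5.507 Ω = 318∠1.0° Ω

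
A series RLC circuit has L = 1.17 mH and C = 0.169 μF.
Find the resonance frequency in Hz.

Step 1 — Resonance condition Im(Z)=0 gives ω₀ = 1/√(LC).
Step 2 — ω₀ = 1/√(0.00117·1.69e-07) = 7.112e+04 rad/s.
Step 3 — f₀ = ω₀/(2π) = 1.132e+04 Hz.

f₀ = 1.132e+04 Hz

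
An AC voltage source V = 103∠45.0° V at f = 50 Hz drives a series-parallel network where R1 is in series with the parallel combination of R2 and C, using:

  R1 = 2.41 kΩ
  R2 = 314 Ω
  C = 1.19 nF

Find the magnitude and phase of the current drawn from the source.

Step 1 — Angular frequency: ω = 2π·f = 2π·50 = 314.2 rad/s.
Step 2 — Component impedances:
  R1: Z = R = 2410 Ω
  R2: Z = R = 314 Ω
  C: Z = 1/(jωC) = -j/(ω·C) = 0 - j2.675e+06 Ω
Step 3 — Parallel branch: R2 || C = 1/(1/R2 + 1/C) = 314 - j0.03686 Ω.
Step 4 — Series with R1: Z_total = R1 + (R2 || C) = 2724 - j0.03686 Ω = 2724∠-0.0° Ω.
Step 5 — Source phasor: V = 103∠45.0° V = 72.83 + j72.83 V.
Step 6 — Ohm's law: I = V / Z_total = (72.83 + j72.83) / (2724 - j0.03686) = 0.02674 + j0.02674 A.
Step 7 — Convert to polar: |I| = 0.03781 A, ∠I = 45.0°.

I = 0.03781∠45.0° A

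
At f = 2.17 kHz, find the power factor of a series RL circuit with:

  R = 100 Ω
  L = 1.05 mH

Step 1 — Angular frequency: ω = 2π·f = 2π·2170 = 1.363e+04 rad/s.
Step 2 — Component impedances:
  R: Z = R = 100 Ω
  L: Z = jωL = j·1.363e+04·0.00105 = 0 + j14.32 Ω
Step 3 — Series combination: Z_total = R + L = 100 + j14.32 Ω = 101∠8.1° Ω.
Step 4 — Power factor: PF = cos(φ) = Re(Z)/|Z| = 100/101.02 = 0.9899.
Step 5 — Type: Im(Z) = 14.32 ⇒ lagging (phase φ = 8.1°).

PF = 0.9899 (lagging, φ = 8.1°)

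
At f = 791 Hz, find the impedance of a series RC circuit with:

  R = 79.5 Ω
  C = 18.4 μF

Step 1 — Angular frequency: ω = 2π·f = 2π·791 = 4970 rad/s.
Step 2 — Component impedances:
  R: Z = R = 79.5 Ω
  C: Z = 1/(jωC) = -j/(ω·C) = 0 - j10.94 Ω
Step 3 — Series combination: Z_total = R + C = 79.5 - j10.94 Ω = 80.25∠-7.8° Ω.

Z = 79.5 - j10.94 Ω = 80.25∠-7.8° Ω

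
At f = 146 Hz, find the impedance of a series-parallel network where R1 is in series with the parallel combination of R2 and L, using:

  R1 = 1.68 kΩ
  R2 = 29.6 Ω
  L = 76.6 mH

Step 1 — Angular frequency: ω = 2π·f = 2π·146 = 917.3 rad/s.
Step 2 — Component impedances:
  R1: Z = R = 1680 Ω
  R2: Z = R = 29.6 Ω
  L: Z = jωL = j·917.3·0.0766 = 0 + j70.27 Ω
Step 3 — Parallel branch: R2 || L = 1/(1/R2 + 1/L) = 25.14 + j10.59 Ω.
Step 4 — Series with R1: Z_total = R1 + (R2 || L) = 1705 + j10.59 Ω = 1705∠0.4° Ω.

Z = 1705 + j10.59 Ω = 1705∠0.4° Ω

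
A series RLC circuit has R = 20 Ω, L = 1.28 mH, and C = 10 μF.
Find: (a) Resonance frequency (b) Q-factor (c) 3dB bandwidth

Step 1 — Resonance: ω₀ = 1/√(LC) = 1/√(0.00128·1e-05) = 8839 rad/s.
Step 2 — f₀ = ω₀/(2π) = 1407 Hz.
Step 3 — Series Q: Q = ω₀L/R = 8839·0.00128/20 = 0.5657.
Step 4 — Bandwidth: Δω = ω₀/Q = 1.562e+04 rad/s; BW = Δω/(2π) = 2487 Hz.

(a) f₀ = 1407 Hz  (b) Q = 0.5657  (c) BW = 2487 Hz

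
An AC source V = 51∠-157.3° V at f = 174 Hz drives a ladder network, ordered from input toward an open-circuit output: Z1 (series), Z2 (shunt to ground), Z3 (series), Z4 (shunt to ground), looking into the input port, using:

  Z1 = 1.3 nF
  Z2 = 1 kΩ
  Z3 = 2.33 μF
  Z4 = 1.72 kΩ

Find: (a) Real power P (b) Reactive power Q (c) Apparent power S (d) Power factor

Step 1 — Angular frequency: ω = 2π·f = 2π·174 = 1093 rad/s.
Step 2 — Component impedances:
  Z1: Z = 1/(jωC) = -j/(ω·C) = 0 - j7.036e+05 Ω
  Z2: Z = R = 1000 Ω
  Z3: Z = 1/(jωC) = -j/(ω·C) = 0 - j392.6 Ω
  Z4: Z = R = 1720 Ω
Step 3 — Ladder network (open output): work backward from the far end, alternating series and parallel combinations. Z_in = 639.9 - j7.037e+05 Ω = 7.037e+05∠-89.9° Ω.
Step 4 — Source phasor: V = 51∠-157.3° V = -47.05 - j19.68 V.
Step 5 — Current: I = V / Z = 2.791e-05 - j6.689e-05 A = 7.248e-05∠-67.4° A.
Step 6 — Complex power: S = V·I* = 3.361e-06 - j0.003696 VA.
Step 7 — Real power: P = Re(S) = 3.361e-06 W.
Step 8 — Reactive power: Q = Im(S) = -0.003696 VAR.
Step 9 — Apparent power: |S| = 0.003696 VA.
Step 10 — Power factor: PF = P/|S| = 0.0009093 (leading).

(a) P = 3.361e-06 W  (b) Q = -0.003696 VAR  (c) S = 0.003696 VA  (d) PF = 0.0009093 (leading)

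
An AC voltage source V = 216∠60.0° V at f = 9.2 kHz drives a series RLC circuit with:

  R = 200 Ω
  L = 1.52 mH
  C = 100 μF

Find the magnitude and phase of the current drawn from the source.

Step 1 — Angular frequency: ω = 2π·f = 2π·9200 = 5.781e+04 rad/s.
Step 2 — Component impedances:
  R: Z = R = 200 Ω
  L: Z = jωL = j·5.781e+04·0.00152 = 0 + j87.86 Ω
  C: Z = 1/(jωC) = -j/(ω·C) = 0 - j0.173 Ω
Step 3 — Series combination: Z_total = R + L + C = 200 + j87.69 Ω = 218.4∠23.7° Ω.
Step 4 — Source phasor: V = 216∠60.0° V = 108 + j187.1 V.
Step 5 — Ohm's law: I = V / Z_total = (108 + j187.1) / (200 + j87.69) = 0.7969 + j0.5859 A.
Step 6 — Convert to polar: |I| = 0.9891 A, ∠I = 36.3°.

I = 0.9891∠36.3° A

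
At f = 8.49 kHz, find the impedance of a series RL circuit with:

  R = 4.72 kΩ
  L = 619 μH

Step 1 — Angular frequency: ω = 2π·f = 2π·8490 = 5.334e+04 rad/s.
Step 2 — Component impedances:
  R: Z = R = 4720 Ω
  L: Z = jωL = j·5.334e+04·0.000619 = 0 + j33.02 Ω
Step 3 — Series combination: Z_total = R + L = 4720 + j33.02 Ω = 4720∠0.4° Ω.

Z = 4720 + j33.02 Ω = 4720∠0.4° Ω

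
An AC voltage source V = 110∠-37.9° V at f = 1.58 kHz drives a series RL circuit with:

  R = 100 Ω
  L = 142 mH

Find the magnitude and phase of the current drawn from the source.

Step 1 — Angular frequency: ω = 2π·f = 2π·1580 = 9927 rad/s.
Step 2 — Component impedances:
  R: Z = R = 100 Ω
  L: Z = jωL = j·9927·0.142 = 0 + j1410 Ω
Step 3 — Series combination: Z_total = R + L = 100 + j1410 Ω = 1413∠85.9° Ω.
Step 4 — Source phasor: V = 110∠-37.9° V = 86.8 - j67.57 V.
Step 5 — Ohm's law: I = V / Z_total = (86.8 - j67.57) / (100 + j1410) = -0.04335 - j0.06465 A.
Step 6 — Convert to polar: |I| = 0.07784 A, ∠I = -123.8°.

I = 0.07784∠-123.8° A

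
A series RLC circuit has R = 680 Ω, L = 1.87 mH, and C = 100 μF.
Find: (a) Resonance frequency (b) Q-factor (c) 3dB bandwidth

Step 1 — Resonance: ω₀ = 1/√(LC) = 1/√(0.00187·0.0001) = 2312 rad/s.
Step 2 — f₀ = ω₀/(2π) = 368 Hz.
Step 3 — Series Q: Q = ω₀L/R = 2312·0.00187/680 = 0.006359.
Step 4 — Bandwidth: Δω = ω₀/Q = 3.636e+05 rad/s; BW = Δω/(2π) = 5.787e+04 Hz.

(a) f₀ = 368 Hz  (b) Q = 0.006359  (c) BW = 5.787e+04 Hz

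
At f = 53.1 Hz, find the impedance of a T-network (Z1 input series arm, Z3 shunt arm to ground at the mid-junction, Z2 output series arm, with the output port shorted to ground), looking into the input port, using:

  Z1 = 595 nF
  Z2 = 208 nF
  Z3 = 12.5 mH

Step 1 — Angular frequency: ω = 2π·f = 2π·53.1 = 333.6 rad/s.
Step 2 — Component impedances:
  Z1: Z = 1/(jωC) = -j/(ω·C) = 0 - j5037 Ω
  Z2: Z = 1/(jωC) = -j/(ω·C) = 0 - j1.441e+04 Ω
  Z3: Z = jωL = j·333.6·0.0125 = 0 + j4.17 Ω
Step 3 — With the output port shorted to ground, the output series arm Z2 runs from the junction to ground; the shunt arm Z3 also runs from the junction to ground. They appear in parallel: Z3 || Z2 = 0 + j4.172 Ω.
Step 4 — Series with input arm Z1: Z_in = Z1 + (Z3 || Z2) = 0 - j5033 Ω = 5033∠-90.0° Ω.

Z = 0 - j5033 Ω = 5033∠-90.0° Ω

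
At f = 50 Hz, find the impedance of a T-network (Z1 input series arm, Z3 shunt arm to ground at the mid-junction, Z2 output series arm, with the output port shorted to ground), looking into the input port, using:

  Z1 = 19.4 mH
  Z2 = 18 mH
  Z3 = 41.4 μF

Step 1 — Angular frequency: ω = 2π·f = 2π·50 = 314.2 rad/s.
Step 2 — Component impedances:
  Z1: Z = jωL = j·314.2·0.0194 = 0 + j6.095 Ω
  Z2: Z = jωL = j·314.2·0.018 = 0 + j5.655 Ω
  Z3: Z = 1/(jωC) = -j/(ω·C) = 0 - j76.89 Ω
Step 3 — With the output port shorted to ground, the output series arm Z2 runs from the junction to ground; the shunt arm Z3 also runs from the junction to ground. They appear in parallel: Z3 || Z2 = 0 + j6.104 Ω.
Step 4 — Series with input arm Z1: Z_in = Z1 + (Z3 || Z2) = 0 + j12.2 Ω = 12.2∠90.0° Ω.

Z = 0 + j12.2 Ω = 12.2∠90.0° Ω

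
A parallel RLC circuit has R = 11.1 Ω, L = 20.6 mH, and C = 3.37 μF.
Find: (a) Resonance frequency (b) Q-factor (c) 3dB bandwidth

Step 1 — Resonance: ω₀ = 1/√(LC) = 1/√(0.0206·3.37e-06) = 3795 rad/s.
Step 2 — f₀ = ω₀/(2π) = 604 Hz.
Step 3 — Parallel Q: Q = R/(ω₀L) = 11.1/(3795·0.0206) = 0.142.
Step 4 — Bandwidth: Δω = ω₀/Q = 2.673e+04 rad/s; BW = Δω/(2π) = 4255 Hz.

(a) f₀ = 604 Hz  (b) Q = 0.142  (c) BW = 4255 Hz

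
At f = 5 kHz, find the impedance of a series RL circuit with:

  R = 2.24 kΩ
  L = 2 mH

Step 1 — Angular frequency: ω = 2π·f = 2π·5000 = 3.142e+04 rad/s.
Step 2 — Component impedances:
  R: Z = R = 2240 Ω
  L: Z = jωL = j·3.142e+04·0.002 = 0 + j62.83 Ω
Step 3 — Series combination: Z_total = R + L = 2240 + j62.83 Ω = 2241∠1.6° Ω.

Z = 2240 + j62.83 Ω = 2241∠1.6° Ω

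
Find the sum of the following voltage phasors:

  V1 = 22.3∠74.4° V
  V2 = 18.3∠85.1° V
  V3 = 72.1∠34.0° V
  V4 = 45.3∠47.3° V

Step 1 — Convert each phasor to rectangular form:
  V1 = 22.3·(cos(74.4°) + j·sin(74.4°)) = 5.997 + j21.48 V
  V2 = 18.3·(cos(85.1°) + j·sin(85.1°)) = 1.563 + j18.23 V
  V3 = 72.1·(cos(34.0°) + j·sin(34.0°)) = 59.77 + j40.32 V
  V4 = 45.3·(cos(47.3°) + j·sin(47.3°)) = 30.72 + j33.29 V
Step 2 — Sum components: V_total = 98.05 + j113.3 V.
Step 3 — Convert to polar: |V_total| = 149.9 V, ∠V_total = 49.1°.

V_total = 149.9∠49.1° V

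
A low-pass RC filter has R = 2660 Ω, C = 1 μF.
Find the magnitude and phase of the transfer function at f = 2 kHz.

Step 1 — Angular frequency: ω = 2π·2000 = 1.257e+04 rad/s.
Step 2 — Transfer function: H(jω) = 1/(1 + jωRC).
Step 3 — Denominator: 1 + jωRC = 1 + j·1.257e+04·2660·1e-06 = 1 + j33.43.
Step 4 — H = 0.0008942 - j0.02989.
Step 5 — Magnitude: |H| = 0.0299 (-30.5 dB); phase: φ = -88.3°.

|H| = 0.0299 (-30.5 dB), φ = -88.3°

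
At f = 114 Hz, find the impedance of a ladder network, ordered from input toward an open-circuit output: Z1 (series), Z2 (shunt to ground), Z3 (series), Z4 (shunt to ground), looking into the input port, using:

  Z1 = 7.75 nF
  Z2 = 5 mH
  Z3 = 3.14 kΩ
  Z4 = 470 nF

Step 1 — Angular frequency: ω = 2π·f = 2π·114 = 716.3 rad/s.
Step 2 — Component impedances:
  Z1: Z = 1/(jωC) = -j/(ω·C) = 0 - j1.801e+05 Ω
  Z2: Z = jωL = j·716.3·0.005 = 0 + j3.581 Ω
  Z3: Z = R = 3140 Ω
  Z4: Z = 1/(jωC) = -j/(ω·C) = 0 - j2970 Ω
Step 3 — Ladder network (open output): work backward from the far end, alternating series and parallel combinations. Z_in = 0.002158 - j1.801e+05 Ω = 1.801e+05∠-90.0° Ω.

Z = 0.002158 - j1.801e+05 Ω = 1.801e+05∠-90.0° Ω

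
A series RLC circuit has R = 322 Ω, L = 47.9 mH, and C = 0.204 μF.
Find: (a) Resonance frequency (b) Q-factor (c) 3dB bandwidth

Step 1 — Resonance: ω₀ = 1/√(LC) = 1/√(0.0479·2.04e-07) = 1.012e+04 rad/s.
Step 2 — f₀ = ω₀/(2π) = 1610 Hz.
Step 3 — Series Q: Q = ω₀L/R = 1.012e+04·0.0479/322 = 1.505.
Step 4 — Bandwidth: Δω = ω₀/Q = 6722 rad/s; BW = Δω/(2π) = 1070 Hz.

(a) f₀ = 1610 Hz  (b) Q = 1.505  (c) BW = 1070 Hz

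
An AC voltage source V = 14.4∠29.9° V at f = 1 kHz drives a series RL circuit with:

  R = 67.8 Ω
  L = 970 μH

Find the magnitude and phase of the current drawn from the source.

Step 1 — Angular frequency: ω = 2π·f = 2π·1000 = 6283 rad/s.
Step 2 — Component impedances:
  R: Z = R = 67.8 Ω
  L: Z = jωL = j·6283·0.00097 = 0 + j6.095 Ω
Step 3 — Series combination: Z_total = R + L = 67.8 + j6.095 Ω = 68.07∠5.1° Ω.
Step 4 — Source phasor: V = 14.4∠29.9° V = 12.48 + j7.178 V.
Step 5 — Ohm's law: I = V / Z_total = (12.48 + j7.178) / (67.8 + j6.095) = 0.1921 + j0.08861 A.
Step 6 — Convert to polar: |I| = 0.2115 A, ∠I = 24.8°.

I = 0.2115∠24.8° A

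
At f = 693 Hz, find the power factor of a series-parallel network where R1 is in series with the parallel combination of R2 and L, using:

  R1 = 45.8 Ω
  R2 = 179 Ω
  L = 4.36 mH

Step 1 — Angular frequency: ω = 2π·f = 2π·693 = 4354 rad/s.
Step 2 — Component impedances:
  R1: Z = R = 45.8 Ω
  R2: Z = R = 179 Ω
  L: Z = jωL = j·4354·0.00436 = 0 + j18.98 Ω
Step 3 — Parallel branch: R2 || L = 1/(1/R2 + 1/L) = 1.991 + j18.77 Ω.
Step 4 — Series with R1: Z_total = R1 + (R2 || L) = 47.79 + j18.77 Ω = 51.35∠21.4° Ω.
Step 5 — Power factor: PF = cos(φ) = Re(Z)/|Z| = 47.791/51.346 = 0.9308.
Step 6 — Type: Im(Z) = 18.77 ⇒ lagging (phase φ = 21.4°).

PF = 0.9308 (lagging, φ = 21.4°)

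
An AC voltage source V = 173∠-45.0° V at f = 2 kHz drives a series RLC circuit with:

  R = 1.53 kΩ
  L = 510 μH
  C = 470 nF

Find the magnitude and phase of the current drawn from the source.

Step 1 — Angular frequency: ω = 2π·f = 2π·2000 = 1.257e+04 rad/s.
Step 2 — Component impedances:
  R: Z = R = 1530 Ω
  L: Z = jωL = j·1.257e+04·0.00051 = 0 + j6.409 Ω
  C: Z = 1/(jωC) = -j/(ω·C) = 0 - j169.3 Ω
Step 3 — Series combination: Z_total = R + L + C = 1530 - j162.9 Ω = 1539∠-6.1° Ω.
Step 4 — Source phasor: V = 173∠-45.0° V = 122.3 - j122.3 V.
Step 5 — Ohm's law: I = V / Z_total = (122.3 - j122.3) / (1530 - j162.9) = 0.08748 - j0.07064 A.
Step 6 — Convert to polar: |I| = 0.1124 A, ∠I = -38.9°.

I = 0.1124∠-38.9° A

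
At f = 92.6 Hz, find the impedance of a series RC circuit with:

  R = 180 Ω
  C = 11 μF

Step 1 — Angular frequency: ω = 2π·f = 2π·92.6 = 581.8 rad/s.
Step 2 — Component impedances:
  R: Z = R = 180 Ω
  C: Z = 1/(jωC) = -j/(ω·C) = 0 - j156.2 Ω
Step 3 — Series combination: Z_total = R + C = 180 - j156.2 Ω = 238.4∠-41.0° Ω.

Z = 180 - j156.2 Ω = 238.4∠-41.0° Ω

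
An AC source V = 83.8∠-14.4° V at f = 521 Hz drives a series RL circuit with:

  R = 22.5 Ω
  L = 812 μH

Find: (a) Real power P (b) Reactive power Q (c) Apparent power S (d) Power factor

Step 1 — Angular frequency: ω = 2π·f = 2π·521 = 3274 rad/s.
Step 2 — Component impedances:
  R: Z = R = 22.5 Ω
  L: Z = jωL = j·3274·0.000812 = 0 + j2.658 Ω
Step 3 — Series combination: Z_total = R + L = 22.5 + j2.658 Ω = 22.66∠6.7° Ω.
Step 4 — Source phasor: V = 83.8∠-14.4° V = 81.17 - j20.84 V.
Step 5 — Current: I = V / Z = 3.45 - j1.334 A = 3.699∠-21.1° A.
Step 6 — Complex power: S = V·I* = 307.8 + j36.36 VA.
Step 7 — Real power: P = Re(S) = 307.8 W.
Step 8 — Reactive power: Q = Im(S) = 36.36 VAR.
Step 9 — Apparent power: |S| = 310 VA.
Step 10 — Power factor: PF = P/|S| = 0.9931 (lagging).

(a) P = 307.8 W  (b) Q = 36.36 VAR  (c) S = 310 VA  (d) PF = 0.9931 (lagging)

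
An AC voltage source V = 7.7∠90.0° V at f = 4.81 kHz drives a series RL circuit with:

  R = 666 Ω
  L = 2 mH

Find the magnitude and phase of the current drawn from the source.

Step 1 — Angular frequency: ω = 2π·f = 2π·4810 = 3.022e+04 rad/s.
Step 2 — Component impedances:
  R: Z = R = 666 Ω
  L: Z = jωL = j·3.022e+04·0.002 = 0 + j60.44 Ω
Step 3 — Series combination: Z_total = R + L = 666 + j60.44 Ω = 668.7∠5.2° Ω.
Step 4 — Source phasor: V = 7.7∠90.0° V = 0 + j7.7 V.
Step 5 — Ohm's law: I = V / Z_total = (0 + j7.7) / (666 + j60.44) = 0.001041 + j0.01147 A.
Step 6 — Convert to polar: |I| = 0.01151 A, ∠I = 84.8°.

I = 0.01151∠84.8° A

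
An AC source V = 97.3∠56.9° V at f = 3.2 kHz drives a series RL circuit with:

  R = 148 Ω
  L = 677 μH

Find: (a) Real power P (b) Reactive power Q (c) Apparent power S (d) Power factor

Step 1 — Angular frequency: ω = 2π·f = 2π·3200 = 2.011e+04 rad/s.
Step 2 — Component impedances:
  R: Z = R = 148 Ω
  L: Z = jωL = j·2.011e+04·0.000677 = 0 + j13.61 Ω
Step 3 — Series combination: Z_total = R + L = 148 + j13.61 Ω = 148.6∠5.3° Ω.
Step 4 — Source phasor: V = 97.3∠56.9° V = 53.14 + j81.51 V.
Step 5 — Current: I = V / Z = 0.4062 + j0.5134 A = 0.6547∠51.6° A.
Step 6 — Complex power: S = V·I* = 63.43 + j5.834 VA.
Step 7 — Real power: P = Re(S) = 63.43 W.
Step 8 — Reactive power: Q = Im(S) = 5.834 VAR.
Step 9 — Apparent power: |S| = 63.7 VA.
Step 10 — Power factor: PF = P/|S| = 0.9958 (lagging).

(a) P = 63.43 W  (b) Q = 5.834 VAR  (c) S = 63.7 VA  (d) PF = 0.9958 (lagging)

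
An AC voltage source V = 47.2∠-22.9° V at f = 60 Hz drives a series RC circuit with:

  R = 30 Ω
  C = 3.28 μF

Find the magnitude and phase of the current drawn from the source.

Step 1 — Angular frequency: ω = 2π·f = 2π·60 = 377 rad/s.
Step 2 — Component impedances:
  R: Z = R = 30 Ω
  C: Z = 1/(jωC) = -j/(ω·C) = 0 - j808.7 Ω
Step 3 — Series combination: Z_total = R + C = 30 - j808.7 Ω = 809.3∠-87.9° Ω.
Step 4 — Source phasor: V = 47.2∠-22.9° V = 43.48 - j18.37 V.
Step 5 — Ohm's law: I = V / Z_total = (43.48 - j18.37) / (30 - j808.7) = 0.02467 + j0.05285 A.
Step 6 — Convert to polar: |I| = 0.05832 A, ∠I = 65.0°.

I = 0.05832∠65.0° A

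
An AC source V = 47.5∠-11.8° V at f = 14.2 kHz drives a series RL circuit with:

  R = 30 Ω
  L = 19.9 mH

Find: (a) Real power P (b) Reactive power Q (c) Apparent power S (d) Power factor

Step 1 — Angular frequency: ω = 2π·f = 2π·1.42e+04 = 8.922e+04 rad/s.
Step 2 — Component impedances:
  R: Z = R = 30 Ω
  L: Z = jωL = j·8.922e+04·0.0199 = 0 + j1776 Ω
Step 3 — Series combination: Z_total = R + L = 30 + j1776 Ω = 1776∠89.0° Ω.
Step 4 — Source phasor: V = 47.5∠-11.8° V = 46.5 - j9.714 V.
Step 5 — Current: I = V / Z = -0.005027 - j0.02627 A = 0.02675∠-100.8° A.
Step 6 — Complex power: S = V·I* = 0.02147 + j1.27 VA.
Step 7 — Real power: P = Re(S) = 0.02147 W.
Step 8 — Reactive power: Q = Im(S) = 1.27 VAR.
Step 9 — Apparent power: |S| = 1.271 VA.
Step 10 — Power factor: PF = P/|S| = 0.01689 (lagging).

(a) P = 0.02147 W  (b) Q = 1.27 VAR  (c) S = 1.271 VA  (d) PF = 0.01689 (lagging)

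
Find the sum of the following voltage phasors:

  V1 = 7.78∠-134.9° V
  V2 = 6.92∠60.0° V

Step 1 — Convert each phasor to rectangular form:
  V1 = 7.78·(cos(-134.9°) + j·sin(-134.9°)) = -5.492 - j5.511 V
  V2 = 6.92·(cos(60.0°) + j·sin(60.0°)) = 3.46 + j5.993 V
Step 2 — Sum components: V_total = -2.032 + j0.482 V.
Step 3 — Convert to polar: |V_total| = 2.088 V, ∠V_total = 166.7°.

V_total = 2.088∠166.7° V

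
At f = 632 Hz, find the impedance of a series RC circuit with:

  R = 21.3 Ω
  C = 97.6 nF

Step 1 — Angular frequency: ω = 2π·f = 2π·632 = 3971 rad/s.
Step 2 — Component impedances:
  R: Z = R = 21.3 Ω
  C: Z = 1/(jωC) = -j/(ω·C) = 0 - j2580 Ω
Step 3 — Series combination: Z_total = R + C = 21.3 - j2580 Ω = 2580∠-89.5° Ω.

Z = 21.3 - j2580 Ω = 2580∠-89.5° Ω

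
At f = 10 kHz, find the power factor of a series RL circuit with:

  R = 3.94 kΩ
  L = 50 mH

Step 1 — Angular frequency: ω = 2π·f = 2π·1e+04 = 6.283e+04 rad/s.
Step 2 — Component impedances:
  R: Z = R = 3940 Ω
  L: Z = jωL = j·6.283e+04·0.05 = 0 + j3142 Ω
Step 3 — Series combination: Z_total = R + L = 3940 + j3142 Ω = 5039∠38.6° Ω.
Step 4 — Power factor: PF = cos(φ) = Re(Z)/|Z| = 3940/5039 = 0.7819.
Step 5 — Type: Im(Z) = 3142 ⇒ lagging (phase φ = 38.6°).

PF = 0.7819 (lagging, φ = 38.6°)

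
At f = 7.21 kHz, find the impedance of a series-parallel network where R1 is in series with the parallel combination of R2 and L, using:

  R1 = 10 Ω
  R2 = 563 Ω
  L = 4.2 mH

Step 1 — Angular frequency: ω = 2π·f = 2π·7210 = 4.53e+04 rad/s.
Step 2 — Component impedances:
  R1: Z = R = 10 Ω
  R2: Z = R = 563 Ω
  L: Z = jωL = j·4.53e+04·0.0042 = 0 + j190.3 Ω
Step 3 — Parallel branch: R2 || L = 1/(1/R2 + 1/L) = 57.71 + j170.8 Ω.
Step 4 — Series with R1: Z_total = R1 + (R2 || L) = 67.71 + j170.8 Ω = 183.7∠68.4° Ω.

Z = 67.71 + j170.8 Ω = 183.7∠68.4° Ω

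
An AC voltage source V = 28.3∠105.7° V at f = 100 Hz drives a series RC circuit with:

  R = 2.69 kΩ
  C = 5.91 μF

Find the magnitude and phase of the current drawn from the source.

Step 1 — Angular frequency: ω = 2π·f = 2π·100 = 628.3 rad/s.
Step 2 — Component impedances:
  R: Z = R = 2690 Ω
  C: Z = 1/(jωC) = -j/(ω·C) = 0 - j269.3 Ω
Step 3 — Series combination: Z_total = R + C = 2690 - j269.3 Ω = 2703∠-5.7° Ω.
Step 4 — Source phasor: V = 28.3∠105.7° V = -7.658 + j27.24 V.
Step 5 — Ohm's law: I = V / Z_total = (-7.658 + j27.24) / (2690 - j269.3) = -0.003822 + j0.009745 A.
Step 6 — Convert to polar: |I| = 0.01047 A, ∠I = 111.4°.

I = 0.01047∠111.4° A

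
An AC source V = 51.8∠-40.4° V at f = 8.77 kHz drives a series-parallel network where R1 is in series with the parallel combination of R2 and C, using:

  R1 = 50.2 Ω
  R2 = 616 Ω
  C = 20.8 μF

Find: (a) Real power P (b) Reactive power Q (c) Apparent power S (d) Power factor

Step 1 — Angular frequency: ω = 2π·f = 2π·8770 = 5.51e+04 rad/s.
Step 2 — Component impedances:
  R1: Z = R = 50.2 Ω
  R2: Z = R = 616 Ω
  C: Z = 1/(jωC) = -j/(ω·C) = 0 - j0.8725 Ω
Step 3 — Parallel branch: R2 || C = 1/(1/R2 + 1/C) = 0.001236 - j0.8725 Ω.
Step 4 — Series with R1: Z_total = R1 + (R2 || C) = 50.2 - j0.8725 Ω = 50.21∠-1.0° Ω.
Step 5 — Source phasor: V = 51.8∠-40.4° V = 39.45 - j33.57 V.
Step 6 — Current: I = V / Z = 0.7972 - j0.6549 A = 1.032∠-39.4° A.
Step 7 — Complex power: S = V·I* = 53.43 - j0.9287 VA.
Step 8 — Real power: P = Re(S) = 53.43 W.
Step 9 — Reactive power: Q = Im(S) = -0.9287 VAR.
Step 10 — Apparent power: |S| = 53.44 VA.
Step 11 — Power factor: PF = P/|S| = 0.9998 (leading).

(a) P = 53.43 W  (b) Q = -0.9287 VAR  (c) S = 53.44 VA  (d) PF = 0.9998 (leading)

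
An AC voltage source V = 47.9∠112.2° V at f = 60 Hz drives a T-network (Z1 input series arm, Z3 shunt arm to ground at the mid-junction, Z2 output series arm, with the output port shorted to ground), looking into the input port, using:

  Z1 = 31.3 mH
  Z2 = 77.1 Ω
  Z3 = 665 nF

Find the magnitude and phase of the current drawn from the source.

Step 1 — Angular frequency: ω = 2π·f = 2π·60 = 377 rad/s.
Step 2 — Component impedances:
  Z1: Z = jωL = j·377·0.0313 = 0 + j11.8 Ω
  Z2: Z = R = 77.1 Ω
  Z3: Z = 1/(jωC) = -j/(ω·C) = 0 - j3989 Ω
Step 3 — With the output port shorted to ground, the output series arm Z2 runs from the junction to ground; the shunt arm Z3 also runs from the junction to ground. They appear in parallel: Z3 || Z2 = 77.07 - j1.49 Ω.
Step 4 — Series with input arm Z1: Z_in = Z1 + (Z3 || Z2) = 77.07 + j10.31 Ω = 77.76∠7.6° Ω.
Step 5 — Source phasor: V = 47.9∠112.2° V = -18.1 + j44.35 V.
Step 6 — Ohm's law: I = V / Z_total = (-18.1 + j44.35) / (77.07 + j10.31) = -0.1551 + j0.5962 A.
Step 7 — Convert to polar: |I| = 0.616 A, ∠I = 104.6°.

I = 0.616∠104.6° A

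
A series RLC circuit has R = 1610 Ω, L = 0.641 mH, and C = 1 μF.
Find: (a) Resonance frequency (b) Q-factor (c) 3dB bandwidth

Step 1 — Resonance: ω₀ = 1/√(LC) = 1/√(0.000641·1e-06) = 3.95e+04 rad/s.
Step 2 — f₀ = ω₀/(2π) = 6286 Hz.
Step 3 — Series Q: Q = ω₀L/R = 3.95e+04·0.000641/1610 = 0.01573.
Step 4 — Bandwidth: Δω = ω₀/Q = 2.512e+06 rad/s; BW = Δω/(2π) = 3.997e+05 Hz.

(a) f₀ = 6286 Hz  (b) Q = 0.01573  (c) BW = 3.997e+05 Hz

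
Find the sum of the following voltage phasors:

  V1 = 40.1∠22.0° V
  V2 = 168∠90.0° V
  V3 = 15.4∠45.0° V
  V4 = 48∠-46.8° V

Step 1 — Convert each phasor to rectangular form:
  V1 = 40.1·(cos(22.0°) + j·sin(22.0°)) = 37.18 + j15.02 V
  V2 = 168·(cos(90.0°) + j·sin(90.0°)) = 0 + j168 V
  V3 = 15.4·(cos(45.0°) + j·sin(45.0°)) = 10.89 + j10.89 V
  V4 = 48·(cos(-46.8°) + j·sin(-46.8°)) = 32.86 - j34.99 V
Step 2 — Sum components: V_total = 80.93 + j158.9 V.
Step 3 — Convert to polar: |V_total| = 178.3 V, ∠V_total = 63.0°.

V_total = 178.3∠63.0° V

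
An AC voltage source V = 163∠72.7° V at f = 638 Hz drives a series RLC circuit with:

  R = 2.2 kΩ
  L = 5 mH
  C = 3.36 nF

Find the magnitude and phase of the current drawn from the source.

Step 1 — Angular frequency: ω = 2π·f = 2π·638 = 4009 rad/s.
Step 2 — Component impedances:
  R: Z = R = 2200 Ω
  L: Z = jωL = j·4009·0.005 = 0 + j20.04 Ω
  C: Z = 1/(jωC) = -j/(ω·C) = 0 - j7.424e+04 Ω
Step 3 — Series combination: Z_total = R + L + C = 2200 - j7.422e+04 Ω = 7.426e+04∠-88.3° Ω.
Step 4 — Source phasor: V = 163∠72.7° V = 48.47 + j155.6 V.
Step 5 — Ohm's law: I = V / Z_total = (48.47 + j155.6) / (2200 - j7.422e+04) = -0.002076 + j0.0007146 A.
Step 6 — Convert to polar: |I| = 0.002195 A, ∠I = 161.0°.

I = 0.002195∠161.0° A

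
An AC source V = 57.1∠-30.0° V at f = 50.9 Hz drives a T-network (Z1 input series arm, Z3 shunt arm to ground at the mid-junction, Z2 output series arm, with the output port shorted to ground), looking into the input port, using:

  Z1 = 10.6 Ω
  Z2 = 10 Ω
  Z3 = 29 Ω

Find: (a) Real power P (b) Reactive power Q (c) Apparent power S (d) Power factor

Step 1 — Angular frequency: ω = 2π·f = 2π·50.9 = 319.8 rad/s.
Step 2 — Component impedances:
  Z1: Z = R = 10.6 Ω
  Z2: Z = R = 10 Ω
  Z3: Z = R = 29 Ω
Step 3 — With the output port shorted to ground, the output series arm Z2 runs from the junction to ground; the shunt arm Z3 also runs from the junction to ground. They appear in parallel: Z3 || Z2 = 7.436 Ω.
Step 4 — Series with input arm Z1: Z_in = Z1 + (Z3 || Z2) = 18.04 Ω = 18.04∠0.0° Ω.
Step 5 — Source phasor: V = 57.1∠-30.0° V = 49.45 - j28.55 V.
Step 6 — Current: I = V / Z = 2.742 - j1.583 A = 3.166∠-30.0° A.
Step 7 — Complex power: S = V·I* = 180.8 VA.
Step 8 — Real power: P = Re(S) = 180.8 W.
Step 9 — Reactive power: Q = Im(S) = 0 VAR.
Step 10 — Apparent power: |S| = 180.8 VA.
Step 11 — Power factor: PF = P/|S| = 1 (unity).

(a) P = 180.8 W  (b) Q = 0 VAR  (c) S = 180.8 VA  (d) PF = 1 (unity)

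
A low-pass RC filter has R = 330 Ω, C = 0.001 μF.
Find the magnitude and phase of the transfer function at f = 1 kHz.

Step 1 — Angular frequency: ω = 2π·1000 = 6283 rad/s.
Step 2 — Transfer function: H(jω) = 1/(1 + jωRC).
Step 3 — Denominator: 1 + jωRC = 1 + j·6283·330·1e-09 = 1 + j0.002073.
Step 4 — H = 1 - j0.002073.
Step 5 — Magnitude: |H| = 1 (-0.0 dB); phase: φ = -0.1°.

|H| = 1 (-0.0 dB), φ = -0.1°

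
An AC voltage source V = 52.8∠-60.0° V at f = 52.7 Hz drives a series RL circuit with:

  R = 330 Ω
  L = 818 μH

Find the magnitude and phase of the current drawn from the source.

Step 1 — Angular frequency: ω = 2π·f = 2π·52.7 = 331.1 rad/s.
Step 2 — Component impedances:
  R: Z = R = 330 Ω
  L: Z = jωL = j·331.1·0.000818 = 0 + j0.2709 Ω
Step 3 — Series combination: Z_total = R + L = 330 + j0.2709 Ω = 330∠0.0° Ω.
Step 4 — Source phasor: V = 52.8∠-60.0° V = 26.4 - j45.73 V.
Step 5 — Ohm's law: I = V / Z_total = (26.4 - j45.73) / (330 + j0.2709) = 0.07989 - j0.1386 A.
Step 6 — Convert to polar: |I| = 0.16 A, ∠I = -60.0°.

I = 0.16∠-60.0° A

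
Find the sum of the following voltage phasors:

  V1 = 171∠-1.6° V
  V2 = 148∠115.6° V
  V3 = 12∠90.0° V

Step 1 — Convert each phasor to rectangular form:
  V1 = 171·(cos(-1.6°) + j·sin(-1.6°)) = 170.9 - j4.775 V
  V2 = 148·(cos(115.6°) + j·sin(115.6°)) = -63.95 + j133.5 V
  V3 = 12·(cos(90.0°) + j·sin(90.0°)) = 0 + j12 V
Step 2 — Sum components: V_total = 107 + j140.7 V.
Step 3 — Convert to polar: |V_total| = 176.8 V, ∠V_total = 52.8°.

V_total = 176.8∠52.8° V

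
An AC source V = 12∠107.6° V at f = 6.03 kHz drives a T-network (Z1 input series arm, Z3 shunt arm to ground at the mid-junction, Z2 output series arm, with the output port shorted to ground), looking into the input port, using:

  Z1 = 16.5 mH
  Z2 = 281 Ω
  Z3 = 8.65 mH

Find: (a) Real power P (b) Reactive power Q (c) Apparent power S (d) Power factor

Step 1 — Angular frequency: ω = 2π·f = 2π·6030 = 3.789e+04 rad/s.
Step 2 — Component impedances:
  Z1: Z = jωL = j·3.789e+04·0.0165 = 0 + j625.1 Ω
  Z2: Z = R = 281 Ω
  Z3: Z = jωL = j·3.789e+04·0.00865 = 0 + j327.7 Ω
Step 3 — With the output port shorted to ground, the output series arm Z2 runs from the junction to ground; the shunt arm Z3 also runs from the junction to ground. They appear in parallel: Z3 || Z2 = 161.9 + j138.9 Ω.
Step 4 — Series with input arm Z1: Z_in = Z1 + (Z3 || Z2) = 161.9 + j764 Ω = 781∠78.0° Ω.
Step 5 — Source phasor: V = 12∠107.6° V = -3.628 + j11.44 V.
Step 6 — Current: I = V / Z = 0.01336 + j0.007582 A = 0.01537∠29.6° A.
Step 7 — Complex power: S = V·I* = 0.03823 + j0.1804 VA.
Step 8 — Real power: P = Re(S) = 0.03823 W.
Step 9 — Reactive power: Q = Im(S) = 0.1804 VAR.
Step 10 — Apparent power: |S| = 0.1844 VA.
Step 11 — Power factor: PF = P/|S| = 0.2074 (lagging).

(a) P = 0.03823 W  (b) Q = 0.1804 VAR  (c) S = 0.1844 VA  (d) PF = 0.2074 (lagging)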